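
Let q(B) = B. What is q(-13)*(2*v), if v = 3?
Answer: -78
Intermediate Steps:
q(-13)*(2*v) = -26*3 = -13*6 = -78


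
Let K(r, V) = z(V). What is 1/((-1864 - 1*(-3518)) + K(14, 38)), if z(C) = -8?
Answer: 1/1646 ≈ 0.00060753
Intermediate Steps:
K(r, V) = -8
1/((-1864 - 1*(-3518)) + K(14, 38)) = 1/((-1864 - 1*(-3518)) - 8) = 1/((-1864 + 3518) - 8) = 1/(1654 - 8) = 1/1646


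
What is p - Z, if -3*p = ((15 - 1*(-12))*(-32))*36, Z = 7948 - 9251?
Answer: 11671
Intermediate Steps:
Z = -1303
p = 10368 (p = -(15 - 1*(-12))*(-32)*36/3 = -(15 + 12)*(-32)*36/3 = -27*(-32)*36/3 = -(-288)*36 = -⅓*(-31104) = 10368)
p - Z = 10368 - 1*(-1303) = 10368 + 1303 = 11671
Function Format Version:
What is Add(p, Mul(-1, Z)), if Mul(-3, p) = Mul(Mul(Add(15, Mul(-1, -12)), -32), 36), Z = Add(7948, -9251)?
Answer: 11671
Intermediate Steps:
Z = -1303
p = 10368 (p = Mul(Rational(-1, 3), Mul(Mul(Add(15, Mul(-1, -12)), -32), 36)) = Mul(Rational(-1, 3), Mul(Mul(Add(15, 12), -32), 36)) = Mul(Rational(-1, 3), Mul(Mul(27, -32), 36)) = Mul(Rational(-1, 3), Mul(-864, 36)) = Mul(Rational(-1, 3), -31104) = 10368)
Add(p, Mul(-1, Z)) = Add(10368, Mul(-1, -1303)) = Add(10368, 1303) = 11671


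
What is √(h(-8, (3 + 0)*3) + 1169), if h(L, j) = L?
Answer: 3*√129 ≈ 34.073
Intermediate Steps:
√(h(-8, (3 + 0)*3) + 1169) = √(-8 + 1169) = √1161 = 3*√129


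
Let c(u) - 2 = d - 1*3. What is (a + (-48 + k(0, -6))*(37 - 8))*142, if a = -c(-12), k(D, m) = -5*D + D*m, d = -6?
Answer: -196670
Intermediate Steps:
c(u) = -7 (c(u) = 2 + (-6 - 1*3) = 2 + (-6 - 3) = 2 - 9 = -7)
a = 7 (a = -1*(-7) = 7)
(a + (-48 + k(0, -6))*(37 - 8))*142 = (7 + (-48 + 0*(-5 - 6))*(37 - 8))*142 = (7 + (-48 + 0*(-11))*29)*142 = (7 + (-48 + 0)*29)*142 = (7 - 48*29)*142 = (7 - 1392)*142 = -1385*142 = -196670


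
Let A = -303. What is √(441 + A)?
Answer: √138 ≈ 11.747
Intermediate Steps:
√(441 + A) = √(441 - 303) = √138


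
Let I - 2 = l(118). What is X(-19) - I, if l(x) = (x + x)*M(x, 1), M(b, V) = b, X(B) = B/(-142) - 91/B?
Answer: -75126017/2698 ≈ -27845.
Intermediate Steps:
X(B) = -91/B - B/142 (X(B) = B*(-1/142) - 91/B = -B/142 - 91/B = -91/B - B/142)
l(x) = 2*x² (l(x) = (x + x)*x = (2*x)*x = 2*x²)
I = 27850 (I = 2 + 2*118² = 2 + 2*13924 = 2 + 27848 = 27850)
X(-19) - I = (-91/(-19) - 1/142*(-19)) - 1*27850 = (-91*(-1/19) + 19/142) - 27850 = (91/19 + 19/142) - 27850 = 13283/2698 - 27850 = -75126017/2698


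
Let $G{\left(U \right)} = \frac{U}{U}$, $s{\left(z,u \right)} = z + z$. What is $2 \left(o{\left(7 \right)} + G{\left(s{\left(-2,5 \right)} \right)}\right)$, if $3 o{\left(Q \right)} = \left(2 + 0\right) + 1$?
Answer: $4$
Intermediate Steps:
$s{\left(z,u \right)} = 2 z$
$o{\left(Q \right)} = 1$ ($o{\left(Q \right)} = \frac{\left(2 + 0\right) + 1}{3} = \frac{2 + 1}{3} = \frac{1}{3} \cdot 3 = 1$)
$G{\left(U \right)} = 1$
$2 \left(o{\left(7 \right)} + G{\left(s{\left(-2,5 \right)} \right)}\right) = 2 \left(1 + 1\right) = 2 \cdot 2 = 4$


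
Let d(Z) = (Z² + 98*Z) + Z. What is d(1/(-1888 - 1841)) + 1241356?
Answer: 17261602248826/13905441 ≈ 1.2414e+6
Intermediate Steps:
d(Z) = Z² + 99*Z
d(1/(-1888 - 1841)) + 1241356 = (99 + 1/(-1888 - 1841))/(-1888 - 1841) + 1241356 = (99 + 1/(-3729))/(-3729) + 1241356 = -(99 - 1/3729)/3729 + 1241356 = -1/3729*369170/3729 + 1241356 = -369170/13905441 + 1241356 = 17261602248826/13905441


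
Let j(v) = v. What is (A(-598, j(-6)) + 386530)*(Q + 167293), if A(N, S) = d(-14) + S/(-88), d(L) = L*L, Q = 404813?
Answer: 4867462687191/22 ≈ 2.2125e+11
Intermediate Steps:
d(L) = L**2
A(N, S) = 196 - S/88 (A(N, S) = (-14)**2 + S/(-88) = 196 + S*(-1/88) = 196 - S/88)
(A(-598, j(-6)) + 386530)*(Q + 167293) = ((196 - 1/88*(-6)) + 386530)*(404813 + 167293) = ((196 + 3/44) + 386530)*572106 = (8627/44 + 386530)*572106 = (17015947/44)*572106 = 4867462687191/22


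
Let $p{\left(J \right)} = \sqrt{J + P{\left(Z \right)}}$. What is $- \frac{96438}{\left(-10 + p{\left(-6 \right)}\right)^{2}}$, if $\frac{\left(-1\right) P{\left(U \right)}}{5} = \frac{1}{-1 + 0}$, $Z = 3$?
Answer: $- \frac{96438}{\left(10 - i\right)^{2}} \approx -935.92 - 189.08 i$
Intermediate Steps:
$P{\left(U \right)} = 5$ ($P{\left(U \right)} = - \frac{5}{-1 + 0} = - \frac{5}{-1} = \left(-5\right) \left(-1\right) = 5$)
$p{\left(J \right)} = \sqrt{5 + J}$ ($p{\left(J \right)} = \sqrt{J + 5} = \sqrt{5 + J}$)
$- \frac{96438}{\left(-10 + p{\left(-6 \right)}\right)^{2}} = - \frac{96438}{\left(-10 + \sqrt{5 - 6}\right)^{2}} = - \frac{96438}{\left(-10 + \sqrt{-1}\right)^{2}} = - \frac{96438}{\left(-10 + i\right)^{2}}$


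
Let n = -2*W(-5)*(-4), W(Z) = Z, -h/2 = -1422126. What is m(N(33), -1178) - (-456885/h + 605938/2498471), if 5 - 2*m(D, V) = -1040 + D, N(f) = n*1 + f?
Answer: 415257994722939/789586793188 ≈ 525.92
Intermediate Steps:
h = 2844252 (h = -2*(-1422126) = 2844252)
n = -40 (n = -2*(-5)*(-4) = 10*(-4) = -40)
N(f) = -40 + f (N(f) = -40*1 + f = -40 + f)
m(D, V) = 1045/2 - D/2 (m(D, V) = 5/2 - (-1040 + D)/2 = 5/2 + (520 - D/2) = 1045/2 - D/2)
m(N(33), -1178) - (-456885/h + 605938/2498471) = (1045/2 - (-40 + 33)/2) - (-456885/2844252 + 605938/2498471) = (1045/2 - 1/2*(-7)) - (-456885*1/2844252 + 605938*(1/2498471)) = (1045/2 + 7/2) - (-50765/316028 + 605938/2498471) = 526 - 1*64658493949/789586793188 = 526 - 64658493949/789586793188 = 415257994722939/789586793188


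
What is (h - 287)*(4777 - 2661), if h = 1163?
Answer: 1853616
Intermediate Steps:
(h - 287)*(4777 - 2661) = (1163 - 287)*(4777 - 2661) = 876*2116 = 1853616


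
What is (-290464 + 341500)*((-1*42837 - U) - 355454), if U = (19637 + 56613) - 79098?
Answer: -20181828948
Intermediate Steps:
U = -2848 (U = 76250 - 79098 = -2848)
(-290464 + 341500)*((-1*42837 - U) - 355454) = (-290464 + 341500)*((-1*42837 - 1*(-2848)) - 355454) = 51036*((-42837 + 2848) - 355454) = 51036*(-39989 - 355454) = 51036*(-395443) = -20181828948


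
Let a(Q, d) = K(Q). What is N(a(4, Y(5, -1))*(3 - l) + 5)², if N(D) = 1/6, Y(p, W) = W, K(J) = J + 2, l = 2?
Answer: 1/36 ≈ 0.027778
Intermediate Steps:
K(J) = 2 + J
a(Q, d) = 2 + Q
N(D) = ⅙
N(a(4, Y(5, -1))*(3 - l) + 5)² = (⅙)² = 1/36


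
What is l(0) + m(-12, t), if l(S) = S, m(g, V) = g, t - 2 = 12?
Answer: -12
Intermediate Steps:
t = 14 (t = 2 + 12 = 14)
l(0) + m(-12, t) = 0 - 12 = -12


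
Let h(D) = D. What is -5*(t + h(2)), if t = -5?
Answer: 15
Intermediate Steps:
-5*(t + h(2)) = -5*(-5 + 2) = -5*(-3) = 15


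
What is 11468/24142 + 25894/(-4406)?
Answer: -143651235/26592413 ≈ -5.4020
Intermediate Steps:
11468/24142 + 25894/(-4406) = 11468*(1/24142) + 25894*(-1/4406) = 5734/12071 - 12947/2203 = -143651235/26592413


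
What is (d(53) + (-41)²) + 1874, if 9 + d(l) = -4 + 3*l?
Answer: 3701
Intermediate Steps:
d(l) = -13 + 3*l (d(l) = -9 + (-4 + 3*l) = -13 + 3*l)
(d(53) + (-41)²) + 1874 = ((-13 + 3*53) + (-41)²) + 1874 = ((-13 + 159) + 1681) + 1874 = (146 + 1681) + 1874 = 1827 + 1874 = 3701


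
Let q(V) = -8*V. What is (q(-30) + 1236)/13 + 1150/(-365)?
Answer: 104758/949 ≈ 110.39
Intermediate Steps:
(q(-30) + 1236)/13 + 1150/(-365) = (-8*(-30) + 1236)/13 + 1150/(-365) = (240 + 1236)*(1/13) + 1150*(-1/365) = 1476*(1/13) - 230/73 = 1476/13 - 230/73 = 104758/949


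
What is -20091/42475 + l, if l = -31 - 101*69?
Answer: -297345091/42475 ≈ -7000.5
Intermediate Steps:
l = -7000 (l = -31 - 6969 = -7000)
-20091/42475 + l = -20091/42475 - 7000 = -297345091/42475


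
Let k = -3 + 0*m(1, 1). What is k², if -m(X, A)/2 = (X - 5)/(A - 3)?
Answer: 9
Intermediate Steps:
m(X, A) = -2*(-5 + X)/(-3 + A) (m(X, A) = -2*(X - 5)/(A - 3) = -2*(-5 + X)/(-3 + A))
k = -3 (k = -3 + 0*(2*(5 - 1*1)/(-3 + 1)) = -3 + 0*(2*(5 - 1)/(-2)) = -3 + 0*(2*(-½)*4) = -3 + 0*(-4) = -3 + 0 = -3)
k² = (-3)² = 9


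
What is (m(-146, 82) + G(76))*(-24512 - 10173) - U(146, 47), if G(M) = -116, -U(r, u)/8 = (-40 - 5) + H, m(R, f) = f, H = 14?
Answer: 1179042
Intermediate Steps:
U(r, u) = 248 (U(r, u) = -8*((-40 - 5) + 14) = -8*(-45 + 14) = -8*(-31) = 248)
(m(-146, 82) + G(76))*(-24512 - 10173) - U(146, 47) = (82 - 116)*(-24512 - 10173) - 1*248 = -34*(-34685) - 248 = 1179290 - 248 = 1179042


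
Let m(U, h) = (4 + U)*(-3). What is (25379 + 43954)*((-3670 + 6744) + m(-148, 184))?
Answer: 243081498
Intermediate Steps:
m(U, h) = -12 - 3*U
(25379 + 43954)*((-3670 + 6744) + m(-148, 184)) = (25379 + 43954)*((-3670 + 6744) + (-12 - 3*(-148))) = 69333*(3074 + (-12 + 444)) = 69333*(3074 + 432) = 69333*3506 = 243081498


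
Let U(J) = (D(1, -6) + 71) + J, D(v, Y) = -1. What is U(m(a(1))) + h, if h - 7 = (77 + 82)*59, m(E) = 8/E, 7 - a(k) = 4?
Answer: 28382/3 ≈ 9460.7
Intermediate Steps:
a(k) = 3 (a(k) = 7 - 1*4 = 7 - 4 = 3)
h = 9388 (h = 7 + (77 + 82)*59 = 7 + 159*59 = 7 + 9381 = 9388)
U(J) = 70 + J (U(J) = (-1 + 71) + J = 70 + J)
U(m(a(1))) + h = (70 + 8/3) + 9388 = 218/3 + 9388 = 28382/3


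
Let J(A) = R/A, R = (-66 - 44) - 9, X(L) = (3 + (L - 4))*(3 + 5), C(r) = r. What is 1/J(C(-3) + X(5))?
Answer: -29/119 ≈ -0.24370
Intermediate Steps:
X(L) = -8 + 8*L (X(L) = (3 + (-4 + L))*8 = (-1 + L)*8 = -8 + 8*L)
R = -119 (R = -110 - 9 = -119)
J(A) = -119/A
1/J(C(-3) + X(5)) = 1/(-119/(-3 + (-8 + 8*5))) = 1/(-119/(-3 + (-8 + 40))) = 1/(-119/(-3 + 32)) = 1/(-119/29) = -29/119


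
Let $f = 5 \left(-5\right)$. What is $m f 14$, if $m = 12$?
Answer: $-4200$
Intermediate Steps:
$f = -25$
$m f 14 = 12 \left(-25\right) 14 = \left(-300\right) 14 = -4200$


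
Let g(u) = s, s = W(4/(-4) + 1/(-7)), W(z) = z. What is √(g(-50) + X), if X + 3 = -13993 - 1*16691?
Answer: I*√1503719/7 ≈ 175.18*I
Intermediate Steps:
X = -30687 (X = -3 + (-13993 - 1*16691) = -3 + (-13993 - 16691) = -3 - 30684 = -30687)
s = -8/7 (s = 4/(-4) + 1/(-7) = 4*(-¼) + 1*(-⅐) = -1 - ⅐ = -8/7 ≈ -1.1429)
g(u) = -8/7
√(g(-50) + X) = √(-8/7 - 30687) = √(-214817/7) = I*√1503719/7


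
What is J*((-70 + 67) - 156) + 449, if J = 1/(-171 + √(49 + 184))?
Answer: 13051781/29008 + 159*√233/29008 ≈ 450.02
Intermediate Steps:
J = 1/(-171 + √233) ≈ -0.0064211
J*((-70 + 67) - 156) + 449 = (-171/29008 - √233/29008)*((-70 + 67) - 156) + 449 = (-171/29008 - √233/29008)*(-3 - 156) + 449 = (-171/29008 - √233/29008)*(-159) + 449 = (27189/29008 + 159*√233/29008) + 449 = 13051781/29008 + 159*√233/29008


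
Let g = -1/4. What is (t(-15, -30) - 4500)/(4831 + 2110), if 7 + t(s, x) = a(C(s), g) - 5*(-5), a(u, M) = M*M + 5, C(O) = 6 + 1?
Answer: -71631/111056 ≈ -0.64500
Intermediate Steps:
C(O) = 7
g = -¼ (g = -1*¼ = -¼ ≈ -0.25000)
a(u, M) = 5 + M² (a(u, M) = M² + 5 = 5 + M²)
t(s, x) = 369/16 (t(s, x) = -7 + ((5 + (-¼)²) - 5*(-5)) = -7 + ((5 + 1/16) + 25) = -7 + (81/16 + 25) = -7 + 481/16 = 369/16)
(t(-15, -30) - 4500)/(4831 + 2110) = (369/16 - 4500)/(4831 + 2110) = -71631/16/6941 = -71631/16*1/6941 = -71631/111056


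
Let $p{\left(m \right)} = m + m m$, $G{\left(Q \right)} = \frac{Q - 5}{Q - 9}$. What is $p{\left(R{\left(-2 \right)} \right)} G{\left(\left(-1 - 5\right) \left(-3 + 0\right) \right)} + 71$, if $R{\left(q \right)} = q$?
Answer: $\frac{665}{9} \approx 73.889$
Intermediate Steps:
$G{\left(Q \right)} = \frac{-5 + Q}{-9 + Q}$
$p{\left(m \right)} = m + m^{2}$
$p{\left(R{\left(-2 \right)} \right)} G{\left(\left(-1 - 5\right) \left(-3 + 0\right) \right)} + 71 = - 2 \left(1 - 2\right) \frac{-5 + \left(-1 - 5\right) \left(-3 + 0\right)}{-9 + \left(-1 - 5\right) \left(-3 + 0\right)} + 71 = \left(-2\right) \left(-1\right) \frac{-5 - -18}{-9 - -18} + 71 = 2 \frac{-5 + 18}{-9 + 18} + 71 = 2 \cdot \frac{1}{9} \cdot 13 + 71 = 2 \cdot \frac{13}{9} + 71 = \frac{26}{9} + 71 = \frac{665}{9}$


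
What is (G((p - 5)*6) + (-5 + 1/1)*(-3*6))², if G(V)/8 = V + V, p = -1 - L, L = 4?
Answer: 788544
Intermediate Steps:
p = -5 (p = -1 - 1*4 = -1 - 4 = -5)
G(V) = 16*V (G(V) = 8*(V + V) = 8*(2*V) = 16*V)
(G((p - 5)*6) + (-5 + 1/1)*(-3*6))² = (16*((-5 - 5)*6) + (-5 + 1/1)*(-3*6))² = (16*(-10*6) + (-5 + 1)*(-18))² = (16*(-60) - 4*(-18))² = (-960 + 72)² = (-888)² = 788544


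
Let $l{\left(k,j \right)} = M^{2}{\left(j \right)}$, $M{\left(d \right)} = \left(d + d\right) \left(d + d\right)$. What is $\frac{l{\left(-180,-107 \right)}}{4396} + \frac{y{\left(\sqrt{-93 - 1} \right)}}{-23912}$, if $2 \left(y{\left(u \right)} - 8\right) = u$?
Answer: $\frac{223883958351}{469273} - \frac{i \sqrt{94}}{47824} \approx 4.7709 \cdot 10^{5} - 0.00020273 i$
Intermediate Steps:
$M{\left(d \right)} = 4 d^{2}$ ($M{\left(d \right)} = 2 d 2 d = 4 d^{2}$)
$y{\left(u \right)} = 8 + \frac{u}{2}$
$l{\left(k,j \right)} = 16 j^{4}$ ($l{\left(k,j \right)} = \left(4 j^{2}\right)^{2} = 16 j^{4}$)
$\frac{l{\left(-180,-107 \right)}}{4396} + \frac{y{\left(\sqrt{-93 - 1} \right)}}{-23912} = \frac{16 \left(-107\right)^{4}}{4396} + \frac{8 + \frac{\sqrt{-93 - 1}}{2}}{-23912} = 16 \cdot 131079601 \cdot \frac{1}{4396} + \left(8 + \frac{\sqrt{-94}}{2}\right) \left(- \frac{1}{23912}\right) = 2097273616 \cdot \frac{1}{4396} + \left(8 + \frac{i \sqrt{94}}{2}\right) \left(- \frac{1}{23912}\right) = \frac{524318404}{1099} + \left(8 + \frac{i \sqrt{94}}{2}\right) \left(- \frac{1}{23912}\right) = \frac{524318404}{1099} - \left(\frac{1}{2989} + \frac{i \sqrt{94}}{47824}\right) = \frac{223883958351}{469273} - \frac{i \sqrt{94}}{47824}$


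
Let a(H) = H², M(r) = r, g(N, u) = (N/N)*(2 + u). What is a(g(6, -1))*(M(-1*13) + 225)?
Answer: 212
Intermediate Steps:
g(N, u) = 2 + u (g(N, u) = 1*(2 + u) = 2 + u)
a(g(6, -1))*(M(-1*13) + 225) = (2 - 1)²*(-1*13 + 225) = 1²*(-13 + 225) = 1*212 = 212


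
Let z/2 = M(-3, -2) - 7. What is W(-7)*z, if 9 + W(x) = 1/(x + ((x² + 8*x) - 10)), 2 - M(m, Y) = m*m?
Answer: 1519/6 ≈ 253.17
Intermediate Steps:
M(m, Y) = 2 - m² (M(m, Y) = 2 - m*m = 2 - m²)
z = -28 (z = 2*((2 - 1*(-3)²) - 7) = 2*((2 - 1*9) - 7) = 2*((2 - 9) - 7) = 2*(-7 - 7) = 2*(-14) = -28)
W(x) = -9 + 1/(-10 + x² + 9*x) (W(x) = -9 + 1/(x + ((x² + 8*x) - 10)) = -9 + 1/(x + (-10 + x² + 8*x)) = -9 + 1/(-10 + x² + 9*x))
W(-7)*z = ((91 - 81*(-7) - 9*(-7)²)/(-10 + (-7)² + 9*(-7)))*(-28) = ((91 + 567 - 9*49)/(-10 + 49 - 63))*(-28) = ((91 + 567 - 441)/(-24))*(-28) = -1/24*217*(-28) = -217/24*(-28) = 1519/6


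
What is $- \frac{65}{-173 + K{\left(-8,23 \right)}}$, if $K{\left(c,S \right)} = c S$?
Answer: $\frac{65}{357} \approx 0.18207$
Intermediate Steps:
$K{\left(c,S \right)} = S c$
$- \frac{65}{-173 + K{\left(-8,23 \right)}} = - \frac{65}{-173 + 23 \left(-8\right)} = - \frac{65}{-173 - 184} = - \frac{65}{-357} = \left(-65\right) \left(- \frac{1}{357}\right) = \frac{65}{357}$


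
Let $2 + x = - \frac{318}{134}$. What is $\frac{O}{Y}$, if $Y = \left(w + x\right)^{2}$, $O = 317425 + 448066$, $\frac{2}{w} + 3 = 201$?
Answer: $\frac{33679069459299}{837523600} \approx 40213.0$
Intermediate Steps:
$w = \frac{1}{99}$ ($w = \frac{2}{-3 + 201} = \frac{2}{198} = 2 \cdot \frac{1}{198} = \frac{1}{99} \approx 0.010101$)
$x = - \frac{293}{67}$ ($x = -2 - \frac{318}{134} = -2 - \frac{159}{67} = - \frac{293}{67} \approx -4.3731$)
$O = 765491$
$Y = \frac{837523600}{43996689}$ ($Y = \left(\frac{1}{99} - \frac{293}{67}\right)^{2} = \left(- \frac{28940}{6633}\right)^{2} = \frac{837523600}{43996689} \approx 19.036$)
$\frac{O}{Y} = \frac{765491}{\frac{837523600}{43996689}} = 765491 \cdot \frac{43996689}{837523600} = \frac{33679069459299}{837523600}$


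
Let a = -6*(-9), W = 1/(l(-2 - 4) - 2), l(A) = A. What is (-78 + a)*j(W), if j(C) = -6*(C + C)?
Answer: -36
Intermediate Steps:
W = -⅛ (W = 1/((-2 - 4) - 2) = 1/(-6 - 2) = 1/(-8) = -⅛ ≈ -0.12500)
a = 54
j(C) = -12*C
(-78 + a)*j(W) = (-78 + 54)*(-12*(-⅛)) = -24*3/2 = -36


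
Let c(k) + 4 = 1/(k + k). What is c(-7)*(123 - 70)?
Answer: -3021/14 ≈ -215.79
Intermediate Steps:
c(k) = -4 + 1/(2*k) (c(k) = -4 + 1/(k + k) = -4 + 1/(2*k))
c(-7)*(123 - 70) = (-4 + (1/2)/(-7))*(123 - 70) = (-4 + (1/2)*(-1/7))*53 = (-4 - 1/14)*53 = -57/14*53 = -3021/14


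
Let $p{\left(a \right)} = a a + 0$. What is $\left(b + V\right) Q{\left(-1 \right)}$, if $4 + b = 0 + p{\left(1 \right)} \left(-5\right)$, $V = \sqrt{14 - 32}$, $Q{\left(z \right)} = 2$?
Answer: $-18 + 6 i \sqrt{2} \approx -18.0 + 8.4853 i$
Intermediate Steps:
$p{\left(a \right)} = a^{2}$ ($p{\left(a \right)} = a^{2} + 0 = a^{2}$)
$V = 3 i \sqrt{2}$ ($V = \sqrt{-18} = 3 i \sqrt{2} \approx 4.2426 i$)
$b = -9$ ($b = -4 + \left(0 + 1^{2} \left(-5\right)\right) = -4 + \left(0 + 1 \left(-5\right)\right) = -4 + \left(0 - 5\right) = -4 - 5 = -9$)
$\left(b + V\right) Q{\left(-1 \right)} = \left(-9 + 3 i \sqrt{2}\right) 2 = -18 + 6 i \sqrt{2}$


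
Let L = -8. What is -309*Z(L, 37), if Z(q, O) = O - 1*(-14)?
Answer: -15759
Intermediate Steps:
Z(q, O) = 14 + O (Z(q, O) = O + 14 = 14 + O)
-309*Z(L, 37) = -309*(14 + 37) = -309*51 = -15759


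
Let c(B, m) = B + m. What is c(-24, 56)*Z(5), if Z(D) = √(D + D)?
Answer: 32*√10 ≈ 101.19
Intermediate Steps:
Z(D) = √2*√D (Z(D) = √(2*D) = √2*√D)
c(-24, 56)*Z(5) = (-24 + 56)*(√2*√5) = 32*√10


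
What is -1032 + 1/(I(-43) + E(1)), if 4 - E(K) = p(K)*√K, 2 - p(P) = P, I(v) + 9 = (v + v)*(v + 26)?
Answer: -1502591/1456 ≈ -1032.0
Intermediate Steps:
I(v) = -9 + 2*v*(26 + v) (I(v) = -9 + (v + v)*(v + 26) = -9 + (2*v)*(26 + v) = -9 + 2*v*(26 + v))
p(P) = 2 - P
E(K) = 4 - √K*(2 - K) (E(K) = 4 - (2 - K)*√K = 4 - √K*(2 - K))
-1032 + 1/(I(-43) + E(1)) = -1032 + 1/((-9 + 2*(-43)² + 52*(-43)) + (4 + √1*(-2 + 1))) = -1032 + 1/((-9 + 2*1849 - 2236) + (4 + 1*(-1))) = -1032 + 1/((-9 + 3698 - 2236) + (4 - 1)) = -1032 + 1/(1453 + 3) = -1032 + 1/1456 = -1502591/1456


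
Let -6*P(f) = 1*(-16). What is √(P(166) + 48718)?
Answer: √438486/3 ≈ 220.73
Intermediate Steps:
P(f) = 8/3 (P(f) = -(-16)/6 = -⅙*(-16) = 8/3)
√(P(166) + 48718) = √(8/3 + 48718) = √(146162/3) = √438486/3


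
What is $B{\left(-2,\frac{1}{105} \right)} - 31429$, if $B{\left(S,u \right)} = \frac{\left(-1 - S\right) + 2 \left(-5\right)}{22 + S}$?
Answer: $- \frac{628589}{20} \approx -31429.0$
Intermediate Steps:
$B{\left(S,u \right)} = \frac{-11 - S}{22 + S}$ ($B{\left(S,u \right)} = \frac{\left(-1 - S\right) - 10}{22 + S} = \frac{-11 - S}{22 + S}$)
$B{\left(-2,\frac{1}{105} \right)} - 31429 = \frac{-11 - -2}{22 - 2} - 31429 = \frac{-11 + 2}{20} - 31429 = \frac{1}{20} \left(-9\right) - 31429 = - \frac{9}{20} - 31429 = - \frac{628589}{20}$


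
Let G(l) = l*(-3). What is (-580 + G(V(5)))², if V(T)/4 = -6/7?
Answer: 15904144/49 ≈ 3.2457e+5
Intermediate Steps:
V(T) = -24/7 (V(T) = 4*(-6/7) = -24/7)
G(l) = -3*l
(-580 + G(V(5)))² = (-580 - 3*(-24/7))² = (-580 + 72/7)² = (-3988/7)² = 15904144/49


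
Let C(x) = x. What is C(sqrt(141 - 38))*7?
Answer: 7*sqrt(103) ≈ 71.042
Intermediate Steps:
C(sqrt(141 - 38))*7 = sqrt(141 - 38)*7 = sqrt(103)*7 = 7*sqrt(103)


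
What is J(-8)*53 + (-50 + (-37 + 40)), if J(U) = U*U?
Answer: 3345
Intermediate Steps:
J(U) = U**2
J(-8)*53 + (-50 + (-37 + 40)) = (-8)**2*53 + (-50 + (-37 + 40)) = 64*53 + (-50 + 3) = 3392 - 47 = 3345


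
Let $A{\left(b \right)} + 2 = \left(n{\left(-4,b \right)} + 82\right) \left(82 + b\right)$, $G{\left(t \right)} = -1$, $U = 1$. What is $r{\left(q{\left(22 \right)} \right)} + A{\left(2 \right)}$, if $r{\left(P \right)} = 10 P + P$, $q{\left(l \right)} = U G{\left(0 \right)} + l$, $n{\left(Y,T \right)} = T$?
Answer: $7285$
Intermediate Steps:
$q{\left(l \right)} = -1 + l$ ($q{\left(l \right)} = 1 \left(-1\right) + l = -1 + l$)
$r{\left(P \right)} = 11 P$
$A{\left(b \right)} = -2 + \left(82 + b\right)^{2}$ ($A{\left(b \right)} = -2 + \left(b + 82\right) \left(82 + b\right) = -2 + \left(82 + b\right) \left(82 + b\right) = -2 + \left(82 + b\right)^{2}$)
$r{\left(q{\left(22 \right)} \right)} + A{\left(2 \right)} = 11 \left(-1 + 22\right) + \left(6722 + 2^{2} + 164 \cdot 2\right) = 11 \cdot 21 + \left(6722 + 4 + 328\right) = 231 + 7054 = 7285$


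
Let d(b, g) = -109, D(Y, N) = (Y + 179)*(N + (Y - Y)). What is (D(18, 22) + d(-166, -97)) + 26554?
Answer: 30779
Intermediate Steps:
D(Y, N) = N*(179 + Y) (D(Y, N) = (179 + Y)*(N + 0) = (179 + Y)*N = N*(179 + Y))
(D(18, 22) + d(-166, -97)) + 26554 = (22*(179 + 18) - 109) + 26554 = (22*197 - 109) + 26554 = (4334 - 109) + 26554 = 4225 + 26554 = 30779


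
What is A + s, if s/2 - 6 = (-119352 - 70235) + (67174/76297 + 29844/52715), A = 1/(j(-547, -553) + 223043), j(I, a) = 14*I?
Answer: -5053185743226785999/13327348998795 ≈ -3.7916e+5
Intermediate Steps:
A = 1/215385 (A = 1/(14*(-547) + 223043) = 1/(-7658 + 223043) = 1/215385 ≈ 4.6428e-6)
s = -117305888137258/309384335 (s = 12 + 2*((-119352 - 70235) + (67174/76297 + 29844/52715)) = 12 + 2*(-189587 + (67174*(1/76297) + 29844*(1/52715))) = 12 + 2*(-189587 + (67174/76297 + 29844/52715)) = 12 + 2*(-189587 + 447545006/309384335) = 12 + 2*(-58654800374639/309384335) = 12 - 117309600749278/309384335 = -117305888137258/309384335 ≈ -3.7916e+5)
A + s = 1/215385 - 117305888137258/309384335 = -5053185743226785999/13327348998795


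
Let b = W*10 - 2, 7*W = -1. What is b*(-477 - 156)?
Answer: 15192/7 ≈ 2170.3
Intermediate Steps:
W = -⅐ (W = (⅐)*(-1) = -⅐ ≈ -0.14286)
b = -24/7 (b = -⅐*10 - 2 = -10/7 - 2 = -24/7 ≈ -3.4286)
b*(-477 - 156) = -24*(-477 - 156)/7 = -24/7*(-633) = 15192/7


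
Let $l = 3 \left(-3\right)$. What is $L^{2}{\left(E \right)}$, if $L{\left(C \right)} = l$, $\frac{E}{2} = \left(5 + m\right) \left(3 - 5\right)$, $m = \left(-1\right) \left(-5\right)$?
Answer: $81$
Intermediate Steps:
$m = 5$
$E = -40$ ($E = 2 \left(5 + 5\right) \left(3 - 5\right) = 2 \cdot 10 \left(-2\right) = 2 \left(-20\right) = -40$)
$l = -9$
$L{\left(C \right)} = -9$
$L^{2}{\left(E \right)} = \left(-9\right)^{2} = 81$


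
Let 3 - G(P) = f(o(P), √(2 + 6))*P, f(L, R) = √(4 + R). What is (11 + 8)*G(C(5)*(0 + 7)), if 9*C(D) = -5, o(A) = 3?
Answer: 57 + 665*√(4 + 2*√2)/9 ≈ 250.08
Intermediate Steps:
C(D) = -5/9 (C(D) = (⅑)*(-5) = -5/9)
G(P) = 3 - P*√(4 + 2*√2) (G(P) = 3 - √(4 + √(2 + 6))*P = 3 - √(4 + √8)*P = 3 - √(4 + 2*√2)*P = 3 - P*√(4 + 2*√2))
(11 + 8)*G(C(5)*(0 + 7)) = (11 + 8)*(3 - (-5*(0 + 7)/9)*√(4 + 2*√2)) = 19*(3 - (-5/9*7)*√(4 + 2*√2)) = 19*(3 - 1*(-35/9)*√(4 + 2*√2)) = 19*(3 + 35*√(4 + 2*√2)/9) = 57 + 665*√(4 + 2*√2)/9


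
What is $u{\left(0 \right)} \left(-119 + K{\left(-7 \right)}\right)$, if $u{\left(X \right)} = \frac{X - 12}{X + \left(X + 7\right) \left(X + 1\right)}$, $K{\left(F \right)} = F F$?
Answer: $120$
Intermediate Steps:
$K{\left(F \right)} = F^{2}$
$u{\left(X \right)} = \frac{-12 + X}{X + \left(1 + X\right) \left(7 + X\right)}$ ($u{\left(X \right)} = \frac{-12 + X}{X + \left(7 + X\right) \left(1 + X\right)} = \frac{-12 + X}{X + \left(1 + X\right) \left(7 + X\right)}$)
$u{\left(0 \right)} \left(-119 + K{\left(-7 \right)}\right) = \frac{-12 + 0}{7 + 0^{2} + 9 \cdot 0} \left(-119 + \left(-7\right)^{2}\right) = \frac{1}{7 + 0 + 0} \left(-12\right) \left(-119 + 49\right) = \frac{1}{7} \left(-12\right) \left(-70\right) = \left(- \frac{12}{7}\right) \left(-70\right) = 120$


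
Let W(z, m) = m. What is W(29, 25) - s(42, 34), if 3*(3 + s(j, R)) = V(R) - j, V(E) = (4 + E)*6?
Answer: -34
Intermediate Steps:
V(E) = 24 + 6*E
s(j, R) = 5 + 2*R - j/3 (s(j, R) = -3 + ((24 + 6*R) - j)/3 = -3 + (24 - j + 6*R)/3 = -3 + (8 + 2*R - j/3) = 5 + 2*R - j/3)
W(29, 25) - s(42, 34) = 25 - (5 + 2*34 - ⅓*42) = 25 - (5 + 68 - 14) = 25 - 1*59 = 25 - 59 = -34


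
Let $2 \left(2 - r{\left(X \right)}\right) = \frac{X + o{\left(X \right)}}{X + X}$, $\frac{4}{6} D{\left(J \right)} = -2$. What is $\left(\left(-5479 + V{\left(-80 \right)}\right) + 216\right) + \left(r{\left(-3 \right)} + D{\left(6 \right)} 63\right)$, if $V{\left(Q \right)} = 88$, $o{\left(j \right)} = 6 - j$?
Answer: $- \frac{10723}{2} \approx -5361.5$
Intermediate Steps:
$D{\left(J \right)} = -3$ ($D{\left(J \right)} = \frac{3}{2} \left(-2\right) = -3$)
$r{\left(X \right)} = 2 - \frac{3}{2 X}$ ($r{\left(X \right)} = 2 - \frac{\left(X - \left(-6 + X\right)\right) \frac{1}{X + X}}{2} = 2 - \frac{6 \frac{1}{2 X}}{2} = 2 - \frac{3 \frac{1}{X}}{2} = 2 - \frac{3}{2 X}$)
$\left(\left(-5479 + V{\left(-80 \right)}\right) + 216\right) + \left(r{\left(-3 \right)} + D{\left(6 \right)} 63\right) = \left(\left(-5479 + 88\right) + 216\right) + \left(\left(2 - \frac{3}{2 \left(-3\right)}\right) - 189\right) = \left(-5391 + 216\right) + \left(\left(2 - - \frac{1}{2}\right) - 189\right) = -5175 + \left(\left(2 + \frac{1}{2}\right) - 189\right) = -5175 + \left(\frac{5}{2} - 189\right) = -5175 - \frac{373}{2} = - \frac{10723}{2}$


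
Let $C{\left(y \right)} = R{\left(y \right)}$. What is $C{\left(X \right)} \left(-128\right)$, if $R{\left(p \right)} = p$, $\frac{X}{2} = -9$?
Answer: $2304$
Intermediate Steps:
$X = -18$ ($X = 2 \left(-9\right) = -18$)
$C{\left(y \right)} = y$
$C{\left(X \right)} \left(-128\right) = \left(-18\right) \left(-128\right) = 2304$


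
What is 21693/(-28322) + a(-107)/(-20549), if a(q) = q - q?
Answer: -3099/4046 ≈ -0.76594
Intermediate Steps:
a(q) = 0
21693/(-28322) + a(-107)/(-20549) = 21693/(-28322) + 0/(-20549) = 21693*(-1/28322) + 0*(-1/20549) = -3099/4046 + 0 = -3099/4046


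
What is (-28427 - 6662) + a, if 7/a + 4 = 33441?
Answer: -1173270886/33437 ≈ -35089.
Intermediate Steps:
a = 7/33437 (a = 7/(-4 + 33441) = 7/33437 ≈ 0.00020935)
(-28427 - 6662) + a = (-28427 - 6662) + 7/33437 = -35089 + 7/33437 = -1173270886/33437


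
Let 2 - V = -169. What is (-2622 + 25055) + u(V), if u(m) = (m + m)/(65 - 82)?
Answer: 381019/17 ≈ 22413.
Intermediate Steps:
V = 171 (V = 2 - 1*(-169) = 2 + 169 = 171)
u(m) = -2*m/17 (u(m) = (2*m)/(-17) = (2*m)*(-1/17) = -2*m/17)
(-2622 + 25055) + u(V) = (-2622 + 25055) - 2/17*171 = 22433 - 342/17 = 381019/17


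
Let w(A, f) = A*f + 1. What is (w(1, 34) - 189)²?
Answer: 23716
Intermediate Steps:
w(A, f) = 1 + A*f
(w(1, 34) - 189)² = ((1 + 1*34) - 189)² = ((1 + 34) - 189)² = (35 - 189)² = (-154)² = 23716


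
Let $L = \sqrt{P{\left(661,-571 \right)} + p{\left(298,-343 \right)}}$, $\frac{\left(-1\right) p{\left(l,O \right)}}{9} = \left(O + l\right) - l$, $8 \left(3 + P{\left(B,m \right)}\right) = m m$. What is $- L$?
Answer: $- \frac{\sqrt{701426}}{4} \approx -209.38$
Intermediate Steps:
$P{\left(B,m \right)} = -3 + \frac{m^{2}}{8}$ ($P{\left(B,m \right)} = -3 + \frac{m m}{8} = -3 + \frac{m^{2}}{8}$)
$p{\left(l,O \right)} = - 9 O$ ($p{\left(l,O \right)} = - 9 \left(\left(O + l\right) - l\right) = - 9 O$)
$L = \frac{\sqrt{701426}}{4}$ ($L = \sqrt{\left(-3 + \frac{\left(-571\right)^{2}}{8}\right) - -3087} = \sqrt{\left(-3 + \frac{1}{8} \cdot 326041\right) + 3087} = \sqrt{\left(-3 + \frac{326041}{8}\right) + 3087} = \sqrt{\frac{326017}{8} + 3087} = \sqrt{\frac{350713}{8}} = \frac{\sqrt{701426}}{4} \approx 209.38$)
$- L = - \frac{\sqrt{701426}}{4}$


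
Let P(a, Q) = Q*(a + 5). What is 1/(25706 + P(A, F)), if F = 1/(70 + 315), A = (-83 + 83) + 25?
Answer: 77/1979368 ≈ 3.8901e-5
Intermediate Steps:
A = 25 (A = 0 + 25 = 25)
F = 1/385 ≈ 0.0025974
P(a, Q) = Q*(5 + a)
1/(25706 + P(A, F)) = 1/(25706 + (5 + 25)/385) = 1/(25706 + (1/385)*30) = 1/(25706 + 6/77) = 1/(1979368/77) = 77/1979368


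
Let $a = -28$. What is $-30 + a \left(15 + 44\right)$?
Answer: $-1682$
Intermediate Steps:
$-30 + a \left(15 + 44\right) = -30 - 28 \left(15 + 44\right) = -30 - 1652 = -1682$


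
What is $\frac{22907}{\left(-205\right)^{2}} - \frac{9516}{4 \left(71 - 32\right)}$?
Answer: $- \frac{2540618}{42025} \approx -60.455$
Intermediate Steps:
$\frac{22907}{\left(-205\right)^{2}} - \frac{9516}{4 \left(71 - 32\right)} = \frac{22907}{42025} - \frac{9516}{4 \cdot 39} = 22907 \cdot \frac{1}{42025} - \frac{9516}{156} = \frac{22907}{42025} - 61 = - \frac{2540618}{42025}$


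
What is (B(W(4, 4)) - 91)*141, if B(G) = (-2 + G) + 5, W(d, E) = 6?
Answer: -11562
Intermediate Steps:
B(G) = 3 + G
(B(W(4, 4)) - 91)*141 = ((3 + 6) - 91)*141 = (9 - 91)*141 = -82*141 = -11562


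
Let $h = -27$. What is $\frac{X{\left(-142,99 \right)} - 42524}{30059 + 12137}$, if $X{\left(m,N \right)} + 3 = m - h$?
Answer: $- \frac{21321}{21098} \approx -1.0106$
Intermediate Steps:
$X{\left(m,N \right)} = 24 + m$ ($X{\left(m,N \right)} = -3 + \left(m - -27\right) = -3 + \left(m + 27\right) = -3 + \left(27 + m\right) = 24 + m$)
$\frac{X{\left(-142,99 \right)} - 42524}{30059 + 12137} = \frac{\left(24 - 142\right) - 42524}{30059 + 12137} = \frac{-118 - 42524}{42196} = \left(-42642\right) \frac{1}{42196} = - \frac{21321}{21098}$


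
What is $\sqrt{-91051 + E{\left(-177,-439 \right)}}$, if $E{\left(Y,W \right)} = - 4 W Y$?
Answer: $i \sqrt{401863} \approx 633.93 i$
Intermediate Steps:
$E{\left(Y,W \right)} = - 4 W Y$
$\sqrt{-91051 + E{\left(-177,-439 \right)}} = \sqrt{-91051 - \left(-1756\right) \left(-177\right)} = \sqrt{-91051 - 310812} = \sqrt{-401863} = i \sqrt{401863}$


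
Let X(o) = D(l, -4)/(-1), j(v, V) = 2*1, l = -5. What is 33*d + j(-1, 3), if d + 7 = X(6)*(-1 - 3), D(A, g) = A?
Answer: -889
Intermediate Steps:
j(v, V) = 2
X(o) = 5 (X(o) = -5/(-1) = -5*(-1) = 5)
d = -27 (d = -7 + 5*(-1 - 3) = -7 + 5*(-4) = -7 - 20 = -27)
33*d + j(-1, 3) = 33*(-27) + 2 = -891 + 2 = -889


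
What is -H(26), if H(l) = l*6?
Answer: -156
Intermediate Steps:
H(l) = 6*l
-H(26) = -6*26 = -1*156 = -156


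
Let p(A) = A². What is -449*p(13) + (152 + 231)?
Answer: -75498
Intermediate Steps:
-449*p(13) + (152 + 231) = -449*13² + (152 + 231) = -449*169 + 383 = -75881 + 383 = -75498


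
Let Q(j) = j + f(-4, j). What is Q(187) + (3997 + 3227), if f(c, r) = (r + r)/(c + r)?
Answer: 1356587/183 ≈ 7413.0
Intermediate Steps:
f(c, r) = 2*r/(c + r) (f(c, r) = (2*r)/(c + r) = 2*r/(c + r))
Q(j) = j + 2*j/(-4 + j)
Q(187) + (3997 + 3227) = 187*(-2 + 187)/(-4 + 187) + (3997 + 3227) = 187*185/183 + 7224 = 187*(1/183)*185 + 7224 = 34595/183 + 7224 = 1356587/183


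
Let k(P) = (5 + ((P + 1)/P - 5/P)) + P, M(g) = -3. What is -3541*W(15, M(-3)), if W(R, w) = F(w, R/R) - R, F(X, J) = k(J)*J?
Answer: 42492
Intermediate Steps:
k(P) = 5 + P - 5/P + (1 + P)/P (k(P) = (5 + ((1 + P)/P - 5/P)) + P = (5 + (-5/P + (1 + P)/P)) + P = (5 - 5/P + (1 + P)/P) + P = 5 + P - 5/P + (1 + P)/P)
F(X, J) = J*(6 + J - 4/J) (F(X, J) = (6 + J - 4/J)*J = J*(6 + J - 4/J))
W(R, w) = 3 - R (W(R, w) = (-4 + (R/R)*(6 + R/R)) - R = (-4 + 1*(6 + 1)) - R = (-4 + 1*7) - R = (-4 + 7) - R = 3 - R)
-3541*W(15, M(-3)) = -3541*(3 - 1*15) = -3541*(3 - 15) = -3541*(-12) = 42492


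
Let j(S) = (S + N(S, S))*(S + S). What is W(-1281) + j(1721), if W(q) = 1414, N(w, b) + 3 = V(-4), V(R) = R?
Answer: 5901002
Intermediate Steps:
N(w, b) = -7 (N(w, b) = -3 - 4 = -7)
j(S) = 2*S*(-7 + S) (j(S) = (S - 7)*(S + S) = (-7 + S)*(2*S) = 2*S*(-7 + S))
W(-1281) + j(1721) = 1414 + 2*1721*(-7 + 1721) = 1414 + 2*1721*1714 = 1414 + 5899588 = 5901002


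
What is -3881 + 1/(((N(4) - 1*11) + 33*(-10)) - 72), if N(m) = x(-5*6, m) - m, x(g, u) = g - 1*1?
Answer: -1738689/448 ≈ -3881.0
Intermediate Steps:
x(g, u) = -1 + g (x(g, u) = g - 1 = -1 + g)
N(m) = -31 - m (N(m) = (-1 - 5*6) - m = (-1 - 30) - m = -31 - m)
-3881 + 1/(((N(4) - 1*11) + 33*(-10)) - 72) = -3881 + 1/((((-31 - 1*4) - 1*11) + 33*(-10)) - 72) = -3881 + 1/((((-31 - 4) - 11) - 330) - 72) = -3881 + 1/(((-35 - 11) - 330) - 72) = -3881 + 1/((-46 - 330) - 72) = -3881 + 1/(-376 - 72) = -3881 + 1/(-448) = -3881 - 1/448 = -1738689/448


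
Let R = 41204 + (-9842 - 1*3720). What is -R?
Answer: -27642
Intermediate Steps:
R = 27642 (R = 41204 + (-9842 - 3720) = 41204 - 13562 = 27642)
-R = -1*27642 = -27642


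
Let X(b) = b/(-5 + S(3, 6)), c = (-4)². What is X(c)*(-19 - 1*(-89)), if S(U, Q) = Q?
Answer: 1120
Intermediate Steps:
c = 16
X(b) = b (X(b) = b/(-5 + 6) = b/1 = b*1 = b)
X(c)*(-19 - 1*(-89)) = 16*(-19 - 1*(-89)) = 16*(-19 + 89) = 16*70 = 1120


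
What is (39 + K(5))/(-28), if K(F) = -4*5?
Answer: -19/28 ≈ -0.67857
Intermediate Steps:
K(F) = -20
(39 + K(5))/(-28) = (39 - 20)/(-28) = -1/28*19 = -19/28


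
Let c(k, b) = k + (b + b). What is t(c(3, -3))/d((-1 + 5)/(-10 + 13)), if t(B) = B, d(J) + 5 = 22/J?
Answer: -6/23 ≈ -0.26087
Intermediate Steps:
c(k, b) = k + 2*b
d(J) = -5 + 22/J
t(c(3, -3))/d((-1 + 5)/(-10 + 13)) = (3 + 2*(-3))/(-5 + 22/(((-1 + 5)/(-10 + 13)))) = (3 - 6)/(-5 + 22/((4/3))) = -3/(-5 + 22/((4*(⅓)))) = -3/(-5 + 22/(4/3)) = -3/(-5 + 22*(¾)) = -3/(-5 + 33/2) = -3/23/2 = -3*2/23 = -6/23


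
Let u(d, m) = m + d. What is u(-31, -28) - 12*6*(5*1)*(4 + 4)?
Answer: -2939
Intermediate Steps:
u(d, m) = d + m
u(-31, -28) - 12*6*(5*1)*(4 + 4) = (-31 - 28) - 12*6*(5*1)*(4 + 4) = -59 - 72*5*8 = -59 - 72*40 = -59 - 1*2880 = -59 - 2880 = -2939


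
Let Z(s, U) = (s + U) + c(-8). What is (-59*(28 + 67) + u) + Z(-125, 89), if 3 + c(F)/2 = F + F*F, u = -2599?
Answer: -8134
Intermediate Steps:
c(F) = -6 + 2*F + 2*F² (c(F) = -6 + 2*(F + F*F) = -6 + 2*(F + F²) = -6 + (2*F + 2*F²) = -6 + 2*F + 2*F²)
Z(s, U) = 106 + U + s (Z(s, U) = (s + U) + (-6 + 2*(-8) + 2*(-8)²) = (U + s) + (-6 - 16 + 2*64) = (U + s) + (-6 - 16 + 128) = (U + s) + 106 = 106 + U + s)
(-59*(28 + 67) + u) + Z(-125, 89) = (-59*(28 + 67) - 2599) + (106 + 89 - 125) = (-59*95 - 2599) + 70 = (-5605 - 2599) + 70 = -8204 + 70 = -8134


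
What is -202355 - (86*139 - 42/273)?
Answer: -2786015/13 ≈ -2.1431e+5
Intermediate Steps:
-202355 - (86*139 - 42/273) = -202355 - (11954 - 42*1/273) = -202355 - (11954 - 2/13) = -202355 - 1*155400/13 = -202355 - 155400/13 = -2786015/13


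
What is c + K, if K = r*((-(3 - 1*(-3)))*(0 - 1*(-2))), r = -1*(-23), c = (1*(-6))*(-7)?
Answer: -234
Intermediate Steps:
c = 42 (c = -6*(-7) = 42)
r = 23
K = -276 (K = 23*((-(3 - 1*(-3)))*(0 - 1*(-2))) = 23*((-(3 + 3))*(0 + 2)) = 23*(-1*6*2) = 23*(-6*2) = 23*(-12) = -276)
c + K = 42 - 276 = -234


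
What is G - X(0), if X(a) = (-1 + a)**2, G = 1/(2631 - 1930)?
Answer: -700/701 ≈ -0.99857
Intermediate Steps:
G = 1/701 ≈ 0.0014265
G - X(0) = 1/701 - (-1 + 0)**2 = 1/701 - 1*(-1)**2 = 1/701 - 1*1 = 1/701 - 1 = -700/701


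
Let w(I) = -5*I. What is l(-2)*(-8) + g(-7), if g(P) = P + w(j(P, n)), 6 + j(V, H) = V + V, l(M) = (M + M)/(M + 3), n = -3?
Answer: 125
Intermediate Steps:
l(M) = 2*M/(3 + M) (l(M) = (2*M)/(3 + M) = 2*M/(3 + M))
j(V, H) = -6 + 2*V (j(V, H) = -6 + (V + V) = -6 + 2*V)
g(P) = 30 - 9*P (g(P) = P - 5*(-6 + 2*P) = P + (30 - 10*P) = 30 - 9*P)
l(-2)*(-8) + g(-7) = (2*(-2)/(3 - 2))*(-8) + (30 - 9*(-7)) = (2*(-2)/1)*(-8) + (30 + 63) = (2*(-2)*1)*(-8) + 93 = -4*(-8) + 93 = 32 + 93 = 125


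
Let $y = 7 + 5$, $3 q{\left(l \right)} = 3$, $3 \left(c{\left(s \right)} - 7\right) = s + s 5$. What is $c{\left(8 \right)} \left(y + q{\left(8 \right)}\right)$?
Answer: $299$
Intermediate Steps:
$c{\left(s \right)} = 7 + 2 s$ ($c{\left(s \right)} = 7 + \frac{s + s 5}{3} = 7 + \frac{s + 5 s}{3} = 7 + \frac{6 s}{3} = 7 + 2 s$)
$q{\left(l \right)} = 1$ ($q{\left(l \right)} = \frac{1}{3} \cdot 3 = 1$)
$y = 12$
$c{\left(8 \right)} \left(y + q{\left(8 \right)}\right) = \left(7 + 2 \cdot 8\right) \left(12 + 1\right) = \left(7 + 16\right) 13 = 23 \cdot 13 = 299$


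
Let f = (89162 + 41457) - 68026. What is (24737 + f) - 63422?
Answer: 23908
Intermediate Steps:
f = 62593 (f = 130619 - 68026 = 62593)
(24737 + f) - 63422 = (24737 + 62593) - 63422 = 87330 - 63422 = 23908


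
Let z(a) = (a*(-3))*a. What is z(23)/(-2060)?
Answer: 1587/2060 ≈ 0.77039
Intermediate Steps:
z(a) = -3*a**2 (z(a) = (-3*a)*a = -3*a**2)
z(23)/(-2060) = -3*23**2/(-2060) = -3*529*(-1/2060) = -1587*(-1/2060) = 1587/2060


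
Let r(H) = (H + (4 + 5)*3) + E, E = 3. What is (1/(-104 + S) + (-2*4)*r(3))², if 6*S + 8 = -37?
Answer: 3466147876/49729 ≈ 69701.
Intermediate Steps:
S = -15/2 (S = -4/3 + (⅙)*(-37) = -4/3 - 37/6 = -15/2 ≈ -7.5000)
r(H) = 30 + H (r(H) = (H + (4 + 5)*3) + 3 = (H + 9*3) + 3 = (H + 27) + 3 = (27 + H) + 3 = 30 + H)
(1/(-104 + S) + (-2*4)*r(3))² = (1/(-104 - 15/2) + (-2*4)*(30 + 3))² = (1/(-223/2) - 8*33)² = (-2/223 - 264)² = (-58874/223)² = 3466147876/49729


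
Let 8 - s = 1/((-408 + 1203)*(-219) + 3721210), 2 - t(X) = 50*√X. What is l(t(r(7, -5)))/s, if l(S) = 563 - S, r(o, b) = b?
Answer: 1989925905/28376839 + 177355250*I*√5/28376839 ≈ 70.125 + 13.975*I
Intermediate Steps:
t(X) = 2 - 50*√X
s = 28376839/3547105 (s = 8 - 1/((-408 + 1203)*(-219) + 3721210) = 8 - 1/(795*(-219) + 3721210) = 8 - 1/(-174105 + 3721210) = 8 - 1/3547105 = 28376839/3547105 ≈ 8.0000)
l(t(r(7, -5)))/s = (563 - (2 - 50*I*√5))/(28376839/3547105) = (563 - (2 - 50*I*√5))*(3547105/28376839) = (563 + (-2 + 50*I*√5))*(3547105/28376839) = (561 + 50*I*√5)*(3547105/28376839) = 1989925905/28376839 + 177355250*I*√5/28376839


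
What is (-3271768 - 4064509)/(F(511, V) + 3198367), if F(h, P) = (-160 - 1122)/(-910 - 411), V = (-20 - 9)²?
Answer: -9691221917/4225044089 ≈ -2.2938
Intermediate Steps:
V = 841 (V = (-29)² = 841)
F(h, P) = 1282/1321 (F(h, P) = -1282/(-1321) = -1282*(-1/1321) = 1282/1321)
(-3271768 - 4064509)/(F(511, V) + 3198367) = (-3271768 - 4064509)/(1282/1321 + 3198367) = -7336277/4225044089/1321 = -7336277*1321/4225044089 = -9691221917/4225044089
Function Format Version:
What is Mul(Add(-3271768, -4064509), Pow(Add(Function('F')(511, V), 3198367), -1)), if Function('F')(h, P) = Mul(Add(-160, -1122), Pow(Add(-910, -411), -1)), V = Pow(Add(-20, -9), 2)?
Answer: Rational(-9691221917, 4225044089) ≈ -2.2938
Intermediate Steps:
V = 841 (V = Pow(-29, 2) = 841)
Function('F')(h, P) = Rational(1282, 1321) (Function('F')(h, P) = Mul(-1282, Pow(-1321, -1)) = Mul(-1282, Rational(-1, 1321)) = Rational(1282, 1321))
Mul(Add(-3271768, -4064509), Pow(Add(Function('F')(511, V), 3198367), -1)) = Mul(Add(-3271768, -4064509), Pow(Add(Rational(1282, 1321), 3198367), -1)) = Mul(-7336277, Pow(Rational(4225044089, 1321), -1)) = Mul(-7336277, Rational(1321, 4225044089)) = Rational(-9691221917, 4225044089)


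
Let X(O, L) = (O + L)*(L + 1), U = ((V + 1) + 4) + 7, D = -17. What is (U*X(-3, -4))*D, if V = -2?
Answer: -3570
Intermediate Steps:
U = 10 (U = ((-2 + 1) + 4) + 7 = (-1 + 4) + 7 = 3 + 7 = 10)
X(O, L) = (1 + L)*(L + O) (X(O, L) = (L + O)*(1 + L) = (1 + L)*(L + O))
(U*X(-3, -4))*D = (10*(-4 - 3 + (-4)² - 4*(-3)))*(-17) = (10*(-4 - 3 + 16 + 12))*(-17) = (10*21)*(-17) = 210*(-17) = -3570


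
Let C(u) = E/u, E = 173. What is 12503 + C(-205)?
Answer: 2562942/205 ≈ 12502.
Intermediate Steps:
C(u) = 173/u
12503 + C(-205) = 12503 + 173/(-205) = 12503 + 173*(-1/205) = 12503 - 173/205 = 2562942/205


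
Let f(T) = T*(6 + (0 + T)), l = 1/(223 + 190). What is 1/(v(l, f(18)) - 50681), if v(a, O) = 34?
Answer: -1/50647 ≈ -1.9745e-5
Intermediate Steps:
l = 1/413 ≈ 0.0024213
f(T) = T*(6 + T)
1/(v(l, f(18)) - 50681) = 1/(34 - 50681) = 1/(-50647) = -1/50647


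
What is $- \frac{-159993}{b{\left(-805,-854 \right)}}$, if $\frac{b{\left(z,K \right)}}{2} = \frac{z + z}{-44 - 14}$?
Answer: $\frac{4639797}{1610} \approx 2881.9$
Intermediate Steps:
$b{\left(z,K \right)} = - \frac{2 z}{29}$ ($b{\left(z,K \right)} = 2 \frac{z + z}{-44 - 14} = 2 \frac{2 z}{-58} = 2 \cdot 2 z \left(- \frac{1}{58}\right) = 2 \left(- \frac{z}{29}\right) = - \frac{2 z}{29}$)
$- \frac{-159993}{b{\left(-805,-854 \right)}} = - \frac{-159993}{\left(- \frac{2}{29}\right) \left(-805\right)} = - \frac{-159993}{\frac{1610}{29}} = - \frac{\left(-159993\right) 29}{1610} = \left(-1\right) \left(- \frac{4639797}{1610}\right) = \frac{4639797}{1610}$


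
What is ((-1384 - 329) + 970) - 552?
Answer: -1295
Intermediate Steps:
((-1384 - 329) + 970) - 552 = (-1713 + 970) - 552 = -743 - 552 = -1295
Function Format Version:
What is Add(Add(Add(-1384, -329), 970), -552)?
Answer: -1295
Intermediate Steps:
Add(Add(Add(-1384, -329), 970), -552) = Add(Add(-1713, 970), -552) = Add(-743, -552) = -1295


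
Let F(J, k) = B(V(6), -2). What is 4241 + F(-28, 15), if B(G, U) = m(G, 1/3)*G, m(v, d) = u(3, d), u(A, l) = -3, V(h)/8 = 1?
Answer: 4217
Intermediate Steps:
V(h) = 8 (V(h) = 8*1 = 8)
m(v, d) = -3
B(G, U) = -3*G
F(J, k) = -24 (F(J, k) = -3*8 = -24)
4241 + F(-28, 15) = 4241 - 24 = 4217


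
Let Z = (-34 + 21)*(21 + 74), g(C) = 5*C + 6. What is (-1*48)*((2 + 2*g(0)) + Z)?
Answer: 58608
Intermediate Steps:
g(C) = 6 + 5*C
Z = -1235 (Z = -13*95 = -1235)
(-1*48)*((2 + 2*g(0)) + Z) = (-1*48)*((2 + 2*(6 + 5*0)) - 1235) = -48*((2 + 2*(6 + 0)) - 1235) = -48*((2 + 2*6) - 1235) = -48*((2 + 12) - 1235) = -48*(14 - 1235) = -48*(-1221) = 58608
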